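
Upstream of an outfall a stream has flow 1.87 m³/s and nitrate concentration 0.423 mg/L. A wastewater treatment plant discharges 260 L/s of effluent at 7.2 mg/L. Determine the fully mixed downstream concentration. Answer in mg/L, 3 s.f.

1.25 mg/L

260 L/s = 0.26 m³/s.
By mass balance at complete mixing, C = (0.26·7.2 + 1.87·0.423) / (0.26 + 1.87) = 2.663/2.13 = 1.25 mg/L.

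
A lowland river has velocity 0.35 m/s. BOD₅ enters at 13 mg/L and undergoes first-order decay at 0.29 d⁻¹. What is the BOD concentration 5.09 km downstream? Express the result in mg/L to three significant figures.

12.4 mg/L

Travel time t = 5.09 km / 0.35 m/s = 5090/0.35 = 1.454e+04 s = 0.1683 d.
First-order decay: C = 13·exp(−0.29·0.1683) = 13·0.9524 = 12.38 mg/L.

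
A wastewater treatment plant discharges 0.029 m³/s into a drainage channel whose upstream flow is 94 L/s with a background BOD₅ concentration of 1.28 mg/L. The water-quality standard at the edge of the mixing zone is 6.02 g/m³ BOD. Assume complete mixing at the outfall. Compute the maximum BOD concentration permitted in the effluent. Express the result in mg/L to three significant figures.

94 L/s = 0.094 m³/s.
Mass balance: 6.02·0.123 = 0.029·Cₑ + 0.094·1.28.
Cₑ = (0.7405 − 0.1203) / 0.029 = 21.38 mg/L.

21.4 mg/L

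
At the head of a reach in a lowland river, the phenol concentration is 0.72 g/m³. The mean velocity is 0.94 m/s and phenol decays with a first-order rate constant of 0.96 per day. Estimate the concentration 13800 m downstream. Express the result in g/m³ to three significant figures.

Travel time t = 13800 m / 0.94 m/s = 1.38e+04/0.94 = 1.468e+04 s = 0.1699 d.
First-order decay: C = 0.72·exp(−0.96·0.1699) = 0.72·0.8495 = 0.6116 g/m³.

0.612 g/m³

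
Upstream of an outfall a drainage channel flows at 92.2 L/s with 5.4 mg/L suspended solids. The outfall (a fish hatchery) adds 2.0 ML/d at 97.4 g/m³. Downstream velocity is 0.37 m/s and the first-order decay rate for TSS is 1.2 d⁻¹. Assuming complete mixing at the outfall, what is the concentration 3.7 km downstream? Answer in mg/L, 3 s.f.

2.0 ML/d = 0.02315 m³/s.
92.2 L/s = 0.0922 m³/s.
After complete mixing, C₀ = (0.02315·97.4 + 0.0922·5.4) / 0.1153 = 23.86 mg/L.
Travel time t = 3700 m / 0.37 m/s = 1e+04 s = 0.1157 d.
C = 23.86·exp(−1.2·0.1157) = 23.86·0.8703 = 20.77 mg/L.

20.8 mg/L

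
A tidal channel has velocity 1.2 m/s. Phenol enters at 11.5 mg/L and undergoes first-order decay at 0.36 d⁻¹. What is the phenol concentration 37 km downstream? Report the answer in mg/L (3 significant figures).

Travel time t = 37 km / 1.2 m/s = 3.7e+04/1.2 = 3.083e+04 s = 0.3569 d.
First-order decay: C = 11.5·exp(−0.36·0.3569) = 11.5·0.8794 = 10.11 mg/L.

10.1 mg/L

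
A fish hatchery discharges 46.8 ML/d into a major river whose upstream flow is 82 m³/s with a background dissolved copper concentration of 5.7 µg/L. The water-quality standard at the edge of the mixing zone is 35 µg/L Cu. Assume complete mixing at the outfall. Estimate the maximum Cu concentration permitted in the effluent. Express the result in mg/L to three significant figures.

46.8 ML/d = 0.5417 m³/s.
5.7 µg/L = 0.0057 mg/L.
35 µg/L = 0.035 mg/L.
Mass balance: 0.035·82.54 = 0.5417·Cₑ + 82·0.0057.
Cₑ = (2.889 − 0.4674) / 0.5417 = 4.471 mg/L.

4.47 mg/L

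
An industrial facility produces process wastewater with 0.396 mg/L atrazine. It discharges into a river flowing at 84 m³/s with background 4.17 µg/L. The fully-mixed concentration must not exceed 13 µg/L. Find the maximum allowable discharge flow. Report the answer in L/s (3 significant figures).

4.17 µg/L = 0.00417 mg/L.
13 µg/L = 0.013 mg/L.
Mass balance at complete mixing: C_std·(Q_w + Q_r) = Q_w·C_e + Q_r·C_b.
Rearranging, Q_w = Q_r·(C_std − C_b)/(C_e − C_std) = 84·(0.013 − 0.00417) / (0.396 − 0.013) = 1.937 m³/s.
= 1937 L/s.

1940 L/s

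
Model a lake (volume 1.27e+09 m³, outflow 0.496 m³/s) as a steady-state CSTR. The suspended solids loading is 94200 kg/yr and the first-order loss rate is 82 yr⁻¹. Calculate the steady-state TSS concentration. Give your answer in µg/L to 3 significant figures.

Outflow Q = 0.496 m³/s × 3.156e+07 s/yr = 1.565e+07 m³/yr.
Steady-state CSTR mass balance: W = Q·C + k·V·C, so C = W/(Q + kV).
Q + kV = 1.565e+07 + 82·1.27e+09 = 1.042e+11 m³/yr.
C = 94200/1.042e+11 = 9.044e-07 kg/m³ = 0.0009044 mg/L = 0.9044 µg/L.

0.904 µg/L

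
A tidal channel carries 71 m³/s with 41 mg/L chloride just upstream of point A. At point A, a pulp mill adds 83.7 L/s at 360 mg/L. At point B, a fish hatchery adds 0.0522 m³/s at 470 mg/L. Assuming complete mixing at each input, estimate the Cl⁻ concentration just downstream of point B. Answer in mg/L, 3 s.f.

41.7 mg/L

83.7 L/s = 0.0837 m³/s.
After input A: C = (71·41 + 0.0837·360) / 71.08 = 41.38 mg/L.
After input B: C = (71.08·41.38 + 0.0522·470) / 71.14 = 41.69 mg/L.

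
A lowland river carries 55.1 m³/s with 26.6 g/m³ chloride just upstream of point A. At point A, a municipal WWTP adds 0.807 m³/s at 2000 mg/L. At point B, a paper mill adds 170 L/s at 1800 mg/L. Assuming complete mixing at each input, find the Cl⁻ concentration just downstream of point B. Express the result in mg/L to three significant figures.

After input A: C = (55.1·26.6 + 0.807·2000) / 55.91 = 55.09 mg/L.
170 L/s = 0.17 m³/s.
After input B: C = (55.91·55.09 + 0.17·1800) / 56.08 = 60.38 mg/L.

60.4 mg/L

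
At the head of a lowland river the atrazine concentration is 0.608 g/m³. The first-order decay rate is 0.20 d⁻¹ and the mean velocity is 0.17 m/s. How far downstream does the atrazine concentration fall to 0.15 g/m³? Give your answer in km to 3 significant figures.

From C = C₀·e^(−kt), t = ln(C₀/C)/k = ln(0.608/0.15)/0.20 = 1.4/0.20 = 6.998 d.
Distance = v·t = 0.17 m/s × 6.046e+05 s = 1.028e+05 m = 102.8 km.

103 km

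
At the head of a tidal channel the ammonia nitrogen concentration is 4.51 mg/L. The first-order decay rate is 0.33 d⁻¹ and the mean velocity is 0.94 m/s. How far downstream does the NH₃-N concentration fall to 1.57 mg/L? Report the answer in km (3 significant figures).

260 km

From C = C₀·e^(−kt), t = ln(C₀/C)/k = ln(4.51/1.57)/0.33 = 1.055/0.33 = 3.198 d.
Distance = v·t = 0.94 m/s × 2.763e+05 s = 2.597e+05 m = 259.7 km.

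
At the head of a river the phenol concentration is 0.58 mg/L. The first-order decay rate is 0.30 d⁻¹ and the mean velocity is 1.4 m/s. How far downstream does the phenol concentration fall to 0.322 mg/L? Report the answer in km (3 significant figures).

From C = C₀·e^(−kt), t = ln(C₀/C)/k = ln(0.58/0.322)/0.30 = 0.5885/0.30 = 1.962 d.
Distance = v·t = 1.4 m/s × 1.695e+05 s = 2.373e+05 m = 237.3 km.

237 km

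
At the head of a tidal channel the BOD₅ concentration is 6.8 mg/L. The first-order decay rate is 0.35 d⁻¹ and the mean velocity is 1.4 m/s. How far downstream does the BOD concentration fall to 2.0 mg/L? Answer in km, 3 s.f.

From C = C₀·e^(−kt), t = ln(C₀/C)/k = ln(6.8/2.0)/0.35 = 1.224/0.35 = 3.497 d.
Distance = v·t = 1.4 m/s × 3.021e+05 s = 4.229e+05 m = 422.9 km.

423 km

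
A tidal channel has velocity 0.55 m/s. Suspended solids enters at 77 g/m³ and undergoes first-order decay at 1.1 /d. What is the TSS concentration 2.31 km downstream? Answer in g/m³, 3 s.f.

Travel time t = 2.31 km / 0.55 m/s = 2310/0.55 = 4200 s = 0.04861 d.
First-order decay: C = 77·exp(−1.1·0.04861) = 77·0.9479 = 72.99 g/m³.

73.0 g/m³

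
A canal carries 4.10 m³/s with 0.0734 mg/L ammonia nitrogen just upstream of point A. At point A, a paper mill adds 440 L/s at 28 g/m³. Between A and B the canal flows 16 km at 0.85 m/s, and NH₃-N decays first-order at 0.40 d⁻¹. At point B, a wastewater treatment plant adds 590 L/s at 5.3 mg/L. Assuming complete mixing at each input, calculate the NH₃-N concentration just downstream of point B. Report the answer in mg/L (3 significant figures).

440 L/s = 0.44 m³/s.
After input A: C = (4.1·0.0734 + 0.44·28) / 4.54 = 2.78 mg/L.
Over the 16 km reach to input B (t = 1.882e+04 s = 0.2179 d), decay gives C = 2.78·exp(−0.40·0.2179) = 2.548 mg/L.
590 L/s = 0.59 m³/s.
After input B: C = (4.54·2.548 + 0.59·5.3) / 5.13 = 2.864 mg/L.

2.86 mg/L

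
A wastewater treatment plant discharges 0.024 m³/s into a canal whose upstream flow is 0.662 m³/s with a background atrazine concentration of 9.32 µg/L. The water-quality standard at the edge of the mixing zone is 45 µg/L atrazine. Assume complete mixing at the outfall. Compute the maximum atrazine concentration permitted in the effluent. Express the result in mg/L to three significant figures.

1.03 mg/L

9.32 µg/L = 0.00932 mg/L.
45 µg/L = 0.045 mg/L.
Mass balance: 0.045·0.686 = 0.024·Cₑ + 0.662·0.00932.
Cₑ = (0.03087 − 0.00617) / 0.024 = 1.029 mg/L.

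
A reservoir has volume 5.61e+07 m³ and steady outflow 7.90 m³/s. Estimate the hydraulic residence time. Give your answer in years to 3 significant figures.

0.225 yr

Q = 7.90 m³/s × 3.156e+07 s/yr = 2.493e+08 m³/yr.
Hydraulic residence time τ = V/Q = 5.61e+07/2.493e+08 = 0.225 yr.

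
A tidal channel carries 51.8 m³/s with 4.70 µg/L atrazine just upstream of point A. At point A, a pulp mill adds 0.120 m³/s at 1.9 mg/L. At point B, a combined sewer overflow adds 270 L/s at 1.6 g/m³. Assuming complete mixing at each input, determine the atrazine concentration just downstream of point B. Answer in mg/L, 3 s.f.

0.0173 mg/L

4.70 µg/L = 0.0047 mg/L.
After input A: C = (51.8·0.0047 + 0.12·1.9) / 51.92 = 0.009081 mg/L.
270 L/s = 0.27 m³/s.
After input B: C = (51.92·0.009081 + 0.27·1.6) / 52.19 = 0.01731 mg/L.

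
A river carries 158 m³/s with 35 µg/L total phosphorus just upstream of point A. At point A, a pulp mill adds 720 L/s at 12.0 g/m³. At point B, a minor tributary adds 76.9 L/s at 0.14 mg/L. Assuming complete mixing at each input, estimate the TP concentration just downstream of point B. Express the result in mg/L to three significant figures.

35 µg/L = 0.035 mg/L.
720 L/s = 0.72 m³/s.
After input A: C = (158·0.035 + 0.72·12) / 158.7 = 0.08928 mg/L.
76.9 L/s = 0.0769 m³/s.
After input B: C = (158.7·0.08928 + 0.0769·0.14) / 158.8 = 0.0893 mg/L.

0.0893 mg/L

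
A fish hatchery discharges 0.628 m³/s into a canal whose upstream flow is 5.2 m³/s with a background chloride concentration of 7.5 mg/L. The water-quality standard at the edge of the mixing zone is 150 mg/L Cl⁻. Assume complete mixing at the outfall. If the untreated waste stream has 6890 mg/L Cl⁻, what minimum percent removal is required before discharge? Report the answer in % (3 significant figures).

Mass balance: 150·5.828 = 0.628·Cₑ + 5.2·7.5.
Cₑ = (874.2 − 39) / 0.628 = 1330 mg/L.
Required removal = 1 − 1330/6890 = 80.7 %.

80.7 %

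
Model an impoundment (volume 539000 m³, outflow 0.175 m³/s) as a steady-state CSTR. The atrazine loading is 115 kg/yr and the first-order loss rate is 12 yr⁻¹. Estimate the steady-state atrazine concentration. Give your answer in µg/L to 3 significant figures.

Outflow Q = 0.175 m³/s × 3.156e+07 s/yr = 5.523e+06 m³/yr.
Steady-state CSTR mass balance: W = Q·C + k·V·C, so C = W/(Q + kV).
Q + kV = 5.523e+06 + 12·539000 = 1.199e+07 m³/yr.
C = 115/1.199e+07 = 9.591e-06 kg/m³ = 0.009591 mg/L = 9.591 µg/L.

9.59 µg/L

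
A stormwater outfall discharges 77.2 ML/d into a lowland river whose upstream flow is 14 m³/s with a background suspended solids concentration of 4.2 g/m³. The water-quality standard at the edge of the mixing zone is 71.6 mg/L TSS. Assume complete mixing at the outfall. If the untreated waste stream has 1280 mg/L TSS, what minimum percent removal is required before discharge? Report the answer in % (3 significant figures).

77.2 ML/d = 0.8935 m³/s.
Mass balance: 71.6·14.89 = 0.8935·Cₑ + 14·4.2.
Cₑ = (1066 − 58.8) / 0.8935 = 1128 mg/L.
Required removal = 1 − 1128/1280 = 11.9 %.

11.9 %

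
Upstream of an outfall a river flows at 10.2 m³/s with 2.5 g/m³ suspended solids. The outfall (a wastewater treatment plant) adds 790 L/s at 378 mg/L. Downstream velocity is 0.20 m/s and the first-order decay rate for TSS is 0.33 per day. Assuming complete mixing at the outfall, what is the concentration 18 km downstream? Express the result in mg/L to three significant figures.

790 L/s = 0.79 m³/s.
After complete mixing, C₀ = (0.79·378 + 10.2·2.5) / 10.99 = 29.49 mg/L.
Travel time t = 1.8e+04 m / 0.20 m/s = 9e+04 s = 1.042 d.
C = 29.49·exp(−0.33·1.042) = 29.49·0.7091 = 20.91 mg/L.

20.9 mg/L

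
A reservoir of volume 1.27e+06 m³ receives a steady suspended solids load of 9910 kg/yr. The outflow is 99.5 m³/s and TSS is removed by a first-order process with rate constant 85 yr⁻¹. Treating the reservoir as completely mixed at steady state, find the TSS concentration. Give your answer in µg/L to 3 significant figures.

Outflow Q = 99.5 m³/s × 3.156e+07 s/yr = 3.14e+09 m³/yr.
Steady-state CSTR mass balance: W = Q·C + k·V·C, so C = W/(Q + kV).
Q + kV = 3.14e+09 + 85·1.27e+06 = 3.248e+09 m³/yr.
C = 9910/3.248e+09 = 3.051e-06 kg/m³ = 0.003051 mg/L = 3.051 µg/L.

3.05 µg/L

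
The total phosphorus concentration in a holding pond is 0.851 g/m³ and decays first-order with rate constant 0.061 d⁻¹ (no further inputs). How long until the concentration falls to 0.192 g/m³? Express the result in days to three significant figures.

t = ln(C₀/C)/k = ln(0.851/0.192)/0.061 = 1.489/0.061 = 24.41 d.

24.4 d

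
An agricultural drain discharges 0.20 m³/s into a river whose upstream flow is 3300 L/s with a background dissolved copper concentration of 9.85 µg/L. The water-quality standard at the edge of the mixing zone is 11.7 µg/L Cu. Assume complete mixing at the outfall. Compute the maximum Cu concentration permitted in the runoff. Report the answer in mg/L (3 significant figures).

0.0422 mg/L

3300 L/s = 3.3 m³/s.
9.85 µg/L = 0.00985 mg/L.
11.7 µg/L = 0.0117 mg/L.
Mass balance: 0.0117·3.5 = 0.2·Cₑ + 3.3·0.00985.
Cₑ = (0.04095 − 0.0325) / 0.2 = 0.04223 mg/L.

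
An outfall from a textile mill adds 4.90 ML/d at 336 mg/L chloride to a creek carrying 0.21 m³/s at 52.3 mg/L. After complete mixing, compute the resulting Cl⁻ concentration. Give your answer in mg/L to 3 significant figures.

4.90 ML/d = 0.05671 m³/s.
Conservation of mass across the mixing zone: C = (0.05671·336 + 0.21·52.3) / (0.05671 + 0.21) = 30.04/0.2667 = 112.6 mg/L.

113 mg/L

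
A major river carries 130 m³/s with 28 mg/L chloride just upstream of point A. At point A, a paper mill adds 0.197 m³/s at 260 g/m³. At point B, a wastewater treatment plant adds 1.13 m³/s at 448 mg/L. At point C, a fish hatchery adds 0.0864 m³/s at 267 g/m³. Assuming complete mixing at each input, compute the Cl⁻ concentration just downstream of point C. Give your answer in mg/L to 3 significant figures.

After input A: C = (130·28 + 0.197·260) / 130.2 = 28.35 mg/L.
After input B: C = (130.2·28.35 + 1.13·448) / 131.3 = 31.96 mg/L.
After input C: C = (131.3·31.96 + 0.0864·267) / 131.4 = 32.12 mg/L.

32.1 mg/L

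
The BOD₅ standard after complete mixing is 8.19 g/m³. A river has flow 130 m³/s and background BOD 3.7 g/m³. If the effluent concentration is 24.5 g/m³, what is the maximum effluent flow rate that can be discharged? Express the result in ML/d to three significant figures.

Mass balance at complete mixing: C_std·(Q_w + Q_r) = Q_w·C_e + Q_r·C_b.
Rearranging, Q_w = Q_r·(C_std − C_b)/(C_e − C_std) = 130·(8.19 − 3.7) / (24.5 − 8.19) = 35.79 m³/s.
= 3092 ML/d.

3090 ML/d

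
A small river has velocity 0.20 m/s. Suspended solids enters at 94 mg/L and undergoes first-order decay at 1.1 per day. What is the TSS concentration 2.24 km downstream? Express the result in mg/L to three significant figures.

81.5 mg/L

Travel time t = 2.24 km / 0.20 m/s = 2240/0.20 = 1.12e+04 s = 0.1296 d.
First-order decay: C = 94·exp(−1.1·0.1296) = 94·0.8671 = 81.51 mg/L.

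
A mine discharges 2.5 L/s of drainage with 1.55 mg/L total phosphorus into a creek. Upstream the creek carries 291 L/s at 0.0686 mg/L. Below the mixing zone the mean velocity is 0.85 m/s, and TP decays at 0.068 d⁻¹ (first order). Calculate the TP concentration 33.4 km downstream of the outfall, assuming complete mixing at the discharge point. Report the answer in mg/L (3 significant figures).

0.0787 mg/L

2.5 L/s = 0.0025 m³/s.
291 L/s = 0.291 m³/s.
After complete mixing, C₀ = (0.0025·1.55 + 0.291·0.0686) / 0.2935 = 0.08122 mg/L.
Travel time t = 3.34e+04 m / 0.85 m/s = 3.929e+04 s = 0.4548 d.
C = 0.08122·exp(−0.068·0.4548) = 0.08122·0.9695 = 0.07875 mg/L.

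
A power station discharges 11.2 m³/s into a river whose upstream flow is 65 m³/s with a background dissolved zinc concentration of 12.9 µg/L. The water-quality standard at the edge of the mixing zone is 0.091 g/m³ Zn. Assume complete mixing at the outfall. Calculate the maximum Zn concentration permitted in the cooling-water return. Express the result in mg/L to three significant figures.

0.544 mg/L

12.9 µg/L = 0.0129 mg/L.
Mass balance: 0.091·76.2 = 11.2·Cₑ + 65·0.0129.
Cₑ = (6.934 − 0.8385) / 11.2 = 0.5443 mg/L.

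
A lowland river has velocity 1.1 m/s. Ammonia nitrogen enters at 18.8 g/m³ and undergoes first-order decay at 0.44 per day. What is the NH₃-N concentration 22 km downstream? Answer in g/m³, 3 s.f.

17.0 g/m³

Travel time t = 22 km / 1.1 m/s = 2.2e+04/1.1 = 2e+04 s = 0.2315 d.
First-order decay: C = 18.8·exp(−0.44·0.2315) = 18.8·0.9032 = 16.98 g/m³.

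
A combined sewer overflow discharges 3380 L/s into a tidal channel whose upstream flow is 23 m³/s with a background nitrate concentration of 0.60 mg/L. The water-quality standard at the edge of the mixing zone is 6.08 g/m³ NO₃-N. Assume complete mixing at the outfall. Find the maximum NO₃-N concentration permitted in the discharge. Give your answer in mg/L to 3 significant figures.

3380 L/s = 3.38 m³/s.
Mass balance: 6.08·26.38 = 3.38·Cₑ + 23·0.6.
Cₑ = (160.4 − 13.8) / 3.38 = 43.37 mg/L.

43.4 mg/L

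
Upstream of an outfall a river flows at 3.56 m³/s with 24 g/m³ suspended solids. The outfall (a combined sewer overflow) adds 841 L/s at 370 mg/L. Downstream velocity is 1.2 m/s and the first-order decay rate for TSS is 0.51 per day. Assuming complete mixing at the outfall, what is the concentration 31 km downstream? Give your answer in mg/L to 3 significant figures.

77.4 mg/L

841 L/s = 0.841 m³/s.
After complete mixing, C₀ = (0.841·370 + 3.56·24) / 4.401 = 90.12 mg/L.
Travel time t = 3.1e+04 m / 1.2 m/s = 2.583e+04 s = 0.299 d.
C = 90.12·exp(−0.51·0.299) = 90.12·0.8586 = 77.37 mg/L.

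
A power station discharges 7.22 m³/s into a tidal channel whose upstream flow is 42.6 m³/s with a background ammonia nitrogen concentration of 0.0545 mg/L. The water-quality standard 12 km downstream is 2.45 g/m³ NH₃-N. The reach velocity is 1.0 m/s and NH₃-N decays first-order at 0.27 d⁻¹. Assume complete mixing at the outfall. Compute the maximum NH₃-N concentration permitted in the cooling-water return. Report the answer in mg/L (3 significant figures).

17.2 mg/L

Travel time to the compliance point: t = 1.2e+04/1.0 = 1.2e+04 s = 0.1389 d; decay factor exp(−0.27·0.1389) = 0.9632.
So the concentration just after mixing may be at most 2.45/0.9632 = 2.544 mg/L.
Mass balance: 2.544·49.82 = 7.22·Cₑ + 42.6·0.0545.
Cₑ = (126.7 − 2.322) / 7.22 = 17.23 mg/L.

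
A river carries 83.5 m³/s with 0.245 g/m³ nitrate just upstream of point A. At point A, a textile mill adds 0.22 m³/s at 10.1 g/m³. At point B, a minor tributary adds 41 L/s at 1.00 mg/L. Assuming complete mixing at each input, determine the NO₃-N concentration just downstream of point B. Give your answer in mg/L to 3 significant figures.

0.271 mg/L

After input A: C = (83.5·0.245 + 0.22·10.1) / 83.72 = 0.2709 mg/L.
41 L/s = 0.041 m³/s.
After input B: C = (83.72·0.2709 + 0.041·1) / 83.76 = 0.2713 mg/L.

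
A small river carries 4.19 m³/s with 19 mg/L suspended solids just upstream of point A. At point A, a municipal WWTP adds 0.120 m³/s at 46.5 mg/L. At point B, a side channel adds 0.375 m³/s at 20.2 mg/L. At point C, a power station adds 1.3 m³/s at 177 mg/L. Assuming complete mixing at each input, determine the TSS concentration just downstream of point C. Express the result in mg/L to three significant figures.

After input A: C = (4.19·19 + 0.12·46.5) / 4.31 = 19.77 mg/L.
After input B: C = (4.31·19.77 + 0.375·20.2) / 4.685 = 19.8 mg/L.
After input C: C = (4.685·19.8 + 1.3·177) / 5.985 = 53.95 mg/L.

53.9 mg/L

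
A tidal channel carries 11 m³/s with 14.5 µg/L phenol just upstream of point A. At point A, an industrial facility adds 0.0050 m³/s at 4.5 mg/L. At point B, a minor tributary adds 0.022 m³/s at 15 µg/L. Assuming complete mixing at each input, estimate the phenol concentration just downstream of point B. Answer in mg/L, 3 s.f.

0.0165 mg/L

14.5 µg/L = 0.0145 mg/L.
After input A: C = (11·0.0145 + 0.005·4.5) / 11.01 = 0.01654 mg/L.
15 µg/L = 0.015 mg/L.
After input B: C = (11.01·0.01654 + 0.022·0.015) / 11.03 = 0.01653 mg/L.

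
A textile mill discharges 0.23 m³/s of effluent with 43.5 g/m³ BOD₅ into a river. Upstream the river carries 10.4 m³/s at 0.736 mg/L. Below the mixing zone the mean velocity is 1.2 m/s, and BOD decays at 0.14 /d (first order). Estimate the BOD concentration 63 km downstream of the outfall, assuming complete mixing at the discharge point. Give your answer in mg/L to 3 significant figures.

1.53 mg/L

After complete mixing, C₀ = (0.23·43.5 + 10.4·0.736) / 10.63 = 1.661 mg/L.
Travel time t = 6.3e+04 m / 1.2 m/s = 5.25e+04 s = 0.6076 d.
C = 1.661·exp(−0.14·0.6076) = 1.661·0.9184 = 1.526 mg/L.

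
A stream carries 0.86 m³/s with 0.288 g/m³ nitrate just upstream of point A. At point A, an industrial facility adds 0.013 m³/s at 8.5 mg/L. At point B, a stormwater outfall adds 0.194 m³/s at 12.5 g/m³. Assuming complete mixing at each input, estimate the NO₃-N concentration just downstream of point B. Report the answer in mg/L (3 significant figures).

After input A: C = (0.86·0.288 + 0.013·8.5) / 0.873 = 0.4103 mg/L.
After input B: C = (0.873·0.4103 + 0.194·12.5) / 1.067 = 2.608 mg/L.

2.61 mg/L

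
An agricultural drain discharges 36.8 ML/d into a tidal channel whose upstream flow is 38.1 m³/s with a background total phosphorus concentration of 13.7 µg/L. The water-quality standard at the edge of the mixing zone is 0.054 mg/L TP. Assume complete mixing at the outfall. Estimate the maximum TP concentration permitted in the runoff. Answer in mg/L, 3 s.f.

36.8 ML/d = 0.4259 m³/s.
13.7 µg/L = 0.0137 mg/L.
Mass balance: 0.054·38.53 = 0.4259·Cₑ + 38.1·0.0137.
Cₑ = (2.08 − 0.522) / 0.4259 = 3.659 mg/L.

3.66 mg/L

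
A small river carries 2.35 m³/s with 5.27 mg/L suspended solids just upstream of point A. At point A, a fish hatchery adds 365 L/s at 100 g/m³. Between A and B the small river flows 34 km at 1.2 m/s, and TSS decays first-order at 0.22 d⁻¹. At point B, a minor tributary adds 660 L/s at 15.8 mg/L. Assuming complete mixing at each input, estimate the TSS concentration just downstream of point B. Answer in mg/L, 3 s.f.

365 L/s = 0.365 m³/s.
After input A: C = (2.35·5.27 + 0.365·100) / 2.715 = 18.01 mg/L.
Over the 34 km reach to input B (t = 2.833e+04 s = 0.3279 d), decay gives C = 18.01·exp(−0.22·0.3279) = 16.75 mg/L.
660 L/s = 0.66 m³/s.
After input B: C = (2.715·16.75 + 0.66·15.8) / 3.375 = 16.57 mg/L.

16.6 mg/L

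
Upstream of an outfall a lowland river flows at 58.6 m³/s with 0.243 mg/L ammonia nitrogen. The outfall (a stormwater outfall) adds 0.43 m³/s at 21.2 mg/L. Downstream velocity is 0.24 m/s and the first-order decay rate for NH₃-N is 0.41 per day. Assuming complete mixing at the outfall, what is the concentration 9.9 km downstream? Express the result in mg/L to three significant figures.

0.325 mg/L

After complete mixing, C₀ = (0.43·21.2 + 58.6·0.243) / 59.03 = 0.3957 mg/L.
Travel time t = 9900 m / 0.24 m/s = 4.125e+04 s = 0.4774 d.
C = 0.3957·exp(−0.41·0.4774) = 0.3957·0.8222 = 0.3253 mg/L.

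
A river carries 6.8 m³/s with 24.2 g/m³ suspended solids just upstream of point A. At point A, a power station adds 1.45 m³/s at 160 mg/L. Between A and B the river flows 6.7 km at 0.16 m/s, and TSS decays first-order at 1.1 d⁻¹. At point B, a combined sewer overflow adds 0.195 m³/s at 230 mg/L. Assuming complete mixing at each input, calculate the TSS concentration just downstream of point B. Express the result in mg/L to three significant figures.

32.9 mg/L

After input A: C = (6.8·24.2 + 1.45·160) / 8.25 = 48.07 mg/L.
Over the 6.7 km reach to input B (t = 4.188e+04 s = 0.4847 d), decay gives C = 48.07·exp(−1.1·0.4847) = 28.2 mg/L.
After input B: C = (8.25·28.2 + 0.195·230) / 8.445 = 32.86 mg/L.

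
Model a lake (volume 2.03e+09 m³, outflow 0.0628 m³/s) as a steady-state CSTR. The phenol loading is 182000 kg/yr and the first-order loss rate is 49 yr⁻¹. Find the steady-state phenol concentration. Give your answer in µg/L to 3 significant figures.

1.83 µg/L

Outflow Q = 0.0628 m³/s × 3.156e+07 s/yr = 1.982e+06 m³/yr.
Steady-state CSTR mass balance: W = Q·C + k·V·C, so C = W/(Q + kV).
Q + kV = 1.982e+06 + 49·2.03e+09 = 9.947e+10 m³/yr.
C = 182000/9.947e+10 = 1.83e-06 kg/m³ = 0.00183 mg/L = 1.83 µg/L.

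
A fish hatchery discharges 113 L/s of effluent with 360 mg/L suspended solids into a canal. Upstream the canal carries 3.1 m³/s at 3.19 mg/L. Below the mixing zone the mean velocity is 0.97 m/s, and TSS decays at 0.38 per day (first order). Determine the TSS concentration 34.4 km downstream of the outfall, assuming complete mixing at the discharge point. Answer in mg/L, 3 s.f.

13.5 mg/L

113 L/s = 0.113 m³/s.
After complete mixing, C₀ = (0.113·360 + 3.1·3.19) / 3.213 = 15.74 mg/L.
Travel time t = 3.44e+04 m / 0.97 m/s = 3.546e+04 s = 0.4105 d.
C = 15.74·exp(−0.38·0.4105) = 15.74·0.8556 = 13.47 mg/L.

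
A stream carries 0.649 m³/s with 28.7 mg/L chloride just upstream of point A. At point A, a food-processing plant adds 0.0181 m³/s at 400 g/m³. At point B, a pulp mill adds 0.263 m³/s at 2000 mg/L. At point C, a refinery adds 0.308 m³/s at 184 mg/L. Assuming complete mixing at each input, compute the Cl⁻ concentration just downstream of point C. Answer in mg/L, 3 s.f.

After input A: C = (0.649·28.7 + 0.0181·400) / 0.6671 = 38.77 mg/L.
After input B: C = (0.6671·38.77 + 0.263·2000) / 0.9301 = 593.3 mg/L.
After input C: C = (0.9301·593.3 + 0.308·184) / 1.238 = 491.5 mg/L.

492 mg/L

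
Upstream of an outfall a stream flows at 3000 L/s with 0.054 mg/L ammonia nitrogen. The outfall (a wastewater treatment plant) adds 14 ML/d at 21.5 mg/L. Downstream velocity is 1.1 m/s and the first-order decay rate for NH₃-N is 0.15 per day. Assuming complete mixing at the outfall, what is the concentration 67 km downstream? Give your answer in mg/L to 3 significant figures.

1.04 mg/L

14 ML/d = 0.162 m³/s.
3000 L/s = 3 m³/s.
After complete mixing, C₀ = (0.162·21.5 + 3·0.054) / 3.162 = 1.153 mg/L.
Travel time t = 6.7e+04 m / 1.1 m/s = 6.091e+04 s = 0.705 d.
C = 1.153·exp(−0.15·0.705) = 1.153·0.8997 = 1.037 mg/L.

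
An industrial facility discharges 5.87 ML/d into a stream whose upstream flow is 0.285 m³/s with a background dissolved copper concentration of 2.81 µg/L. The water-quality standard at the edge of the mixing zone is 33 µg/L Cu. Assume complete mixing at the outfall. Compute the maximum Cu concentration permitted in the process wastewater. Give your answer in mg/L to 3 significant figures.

5.87 ML/d = 0.06794 m³/s.
2.81 µg/L = 0.00281 mg/L.
33 µg/L = 0.033 mg/L.
Mass balance: 0.033·0.3529 = 0.06794·Cₑ + 0.285·0.00281.
Cₑ = (0.01165 − 0.0008008) / 0.06794 = 0.1596 mg/L.

0.160 mg/L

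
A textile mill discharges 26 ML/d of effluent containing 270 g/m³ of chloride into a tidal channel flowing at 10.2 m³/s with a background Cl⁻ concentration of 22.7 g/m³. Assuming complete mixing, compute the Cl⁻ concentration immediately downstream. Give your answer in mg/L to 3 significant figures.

26 ML/d = 0.3009 m³/s.
Flow-weighted mixing gives C = (0.3009·270 + 10.2·22.7) / (0.3009 + 10.2) = 312.8/10.5 = 29.79 mg/L.

29.8 mg/L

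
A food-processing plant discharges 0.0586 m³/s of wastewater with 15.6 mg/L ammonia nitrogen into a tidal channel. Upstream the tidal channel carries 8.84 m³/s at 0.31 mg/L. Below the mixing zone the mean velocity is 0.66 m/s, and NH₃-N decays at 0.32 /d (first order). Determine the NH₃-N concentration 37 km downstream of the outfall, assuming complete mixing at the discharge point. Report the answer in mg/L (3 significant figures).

0.334 mg/L

After complete mixing, C₀ = (0.0586·15.6 + 8.84·0.31) / 8.899 = 0.4107 mg/L.
Travel time t = 3.7e+04 m / 0.66 m/s = 5.606e+04 s = 0.6488 d.
C = 0.4107·exp(−0.32·0.6488) = 0.4107·0.8125 = 0.3337 mg/L.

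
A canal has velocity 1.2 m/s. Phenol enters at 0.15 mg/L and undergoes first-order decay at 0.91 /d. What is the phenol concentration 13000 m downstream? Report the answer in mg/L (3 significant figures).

0.134 mg/L

Travel time t = 13000 m / 1.2 m/s = 1.3e+04/1.2 = 1.083e+04 s = 0.1254 d.
First-order decay: C = 0.15·exp(−0.91·0.1254) = 0.15·0.8922 = 0.1338 mg/L.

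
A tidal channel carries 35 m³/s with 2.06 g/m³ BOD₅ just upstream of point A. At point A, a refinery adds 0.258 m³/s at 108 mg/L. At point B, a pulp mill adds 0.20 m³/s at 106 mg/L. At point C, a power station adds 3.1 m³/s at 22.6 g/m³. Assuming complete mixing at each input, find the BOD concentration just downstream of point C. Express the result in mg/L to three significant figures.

4.96 mg/L

After input A: C = (35·2.06 + 0.258·108) / 35.26 = 2.835 mg/L.
After input B: C = (35.26·2.835 + 0.2·106) / 35.46 = 3.417 mg/L.
After input C: C = (35.46·3.417 + 3.1·22.6) / 38.56 = 4.959 mg/L.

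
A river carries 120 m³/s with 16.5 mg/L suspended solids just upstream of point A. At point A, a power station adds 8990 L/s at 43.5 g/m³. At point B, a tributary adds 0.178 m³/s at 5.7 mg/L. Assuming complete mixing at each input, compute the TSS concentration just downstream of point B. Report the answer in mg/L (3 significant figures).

18.4 mg/L

8990 L/s = 8.99 m³/s.
After input A: C = (120·16.5 + 8.99·43.5) / 129 = 18.38 mg/L.
After input B: C = (129·18.38 + 0.178·5.7) / 129.2 = 18.36 mg/L.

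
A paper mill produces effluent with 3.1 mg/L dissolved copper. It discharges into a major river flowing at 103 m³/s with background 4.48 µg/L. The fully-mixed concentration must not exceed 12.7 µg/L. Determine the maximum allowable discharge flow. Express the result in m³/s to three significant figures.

0.274 m³/s

4.48 µg/L = 0.00448 mg/L.
12.7 µg/L = 0.0127 mg/L.
Mass balance at complete mixing: C_std·(Q_w + Q_r) = Q_w·C_e + Q_r·C_b.
Rearranging, Q_w = Q_r·(C_std − C_b)/(C_e − C_std) = 103·(0.0127 − 0.00448) / (3.1 − 0.0127) = 0.2742 m³/s.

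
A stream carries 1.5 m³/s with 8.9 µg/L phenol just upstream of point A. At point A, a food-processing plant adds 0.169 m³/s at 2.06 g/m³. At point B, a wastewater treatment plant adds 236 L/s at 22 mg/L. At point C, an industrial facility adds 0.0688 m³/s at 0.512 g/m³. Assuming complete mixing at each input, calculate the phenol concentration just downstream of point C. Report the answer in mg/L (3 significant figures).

2.83 mg/L

8.9 µg/L = 0.0089 mg/L.
After input A: C = (1.5·0.0089 + 0.169·2.06) / 1.669 = 0.2166 mg/L.
236 L/s = 0.236 m³/s.
After input B: C = (1.669·0.2166 + 0.236·22) / 1.905 = 2.915 mg/L.
After input C: C = (1.905·2.915 + 0.0688·0.512) / 1.974 = 2.831 mg/L.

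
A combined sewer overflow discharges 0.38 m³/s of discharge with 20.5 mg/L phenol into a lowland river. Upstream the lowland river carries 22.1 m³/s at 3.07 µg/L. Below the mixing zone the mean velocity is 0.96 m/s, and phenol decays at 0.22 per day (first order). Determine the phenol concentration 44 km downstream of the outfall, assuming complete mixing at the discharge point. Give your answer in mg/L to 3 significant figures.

3.07 µg/L = 0.00307 mg/L.
After complete mixing, C₀ = (0.38·20.5 + 22.1·0.00307) / 22.48 = 0.3495 mg/L.
Travel time t = 4.4e+04 m / 0.96 m/s = 4.583e+04 s = 0.5305 d.
C = 0.3495·exp(−0.22·0.5305) = 0.3495·0.8898 = 0.311 mg/L.

0.311 mg/L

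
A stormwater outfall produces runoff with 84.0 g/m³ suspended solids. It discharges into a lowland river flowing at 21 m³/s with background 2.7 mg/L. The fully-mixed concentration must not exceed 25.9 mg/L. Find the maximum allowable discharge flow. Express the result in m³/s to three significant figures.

Mass balance at complete mixing: C_std·(Q_w + Q_r) = Q_w·C_e + Q_r·C_b.
Rearranging, Q_w = Q_r·(C_std − C_b)/(C_e − C_std) = 21·(25.9 − 2.7) / (84 − 25.9) = 8.386 m³/s.

8.39 m³/s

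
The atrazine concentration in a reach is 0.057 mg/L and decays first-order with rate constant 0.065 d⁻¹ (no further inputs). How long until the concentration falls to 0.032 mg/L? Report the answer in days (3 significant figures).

8.88 d

t = ln(C₀/C)/k = ln(0.057/0.032)/0.065 = 0.5773/0.065 = 8.882 d.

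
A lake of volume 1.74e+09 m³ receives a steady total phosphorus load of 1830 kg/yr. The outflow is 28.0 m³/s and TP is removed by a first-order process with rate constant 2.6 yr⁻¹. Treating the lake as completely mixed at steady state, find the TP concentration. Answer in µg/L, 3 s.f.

0.338 µg/L

Outflow Q = 28.0 m³/s × 3.156e+07 s/yr = 8.836e+08 m³/yr.
Steady-state CSTR mass balance: W = Q·C + k·V·C, so C = W/(Q + kV).
Q + kV = 8.836e+08 + 2.6·1.74e+09 = 5.408e+09 m³/yr.
C = 1830/5.408e+09 = 3.384e-07 kg/m³ = 0.0003384 mg/L = 0.3384 µg/L.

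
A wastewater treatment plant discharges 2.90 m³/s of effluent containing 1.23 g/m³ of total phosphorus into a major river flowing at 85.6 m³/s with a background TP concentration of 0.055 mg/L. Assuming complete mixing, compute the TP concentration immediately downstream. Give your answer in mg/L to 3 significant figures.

By mass balance at complete mixing, C = (2.9·1.23 + 85.6·0.055) / (2.9 + 85.6) = 8.275/88.5 = 0.0935 mg/L.

0.0935 mg/L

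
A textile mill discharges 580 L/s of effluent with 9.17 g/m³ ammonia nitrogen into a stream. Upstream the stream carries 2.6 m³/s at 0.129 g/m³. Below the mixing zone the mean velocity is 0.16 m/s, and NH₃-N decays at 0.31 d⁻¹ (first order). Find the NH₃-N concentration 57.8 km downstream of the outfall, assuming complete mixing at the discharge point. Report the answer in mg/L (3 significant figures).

0.486 mg/L

580 L/s = 0.58 m³/s.
After complete mixing, C₀ = (0.58·9.17 + 2.6·0.129) / 3.18 = 1.778 mg/L.
Travel time t = 5.78e+04 m / 0.16 m/s = 3.612e+05 s = 4.181 d.
C = 1.778·exp(−0.31·4.181) = 1.778·0.2736 = 0.4864 mg/L.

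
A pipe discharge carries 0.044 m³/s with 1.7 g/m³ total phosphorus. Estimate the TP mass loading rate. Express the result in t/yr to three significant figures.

2.36 t/yr

Mass flux = Q·C = 0.044 m³/s × 1.7 g/m³ = 0.0748 g/s.
= 0.0748 g/s × 31.56 = 2.361 t/yr.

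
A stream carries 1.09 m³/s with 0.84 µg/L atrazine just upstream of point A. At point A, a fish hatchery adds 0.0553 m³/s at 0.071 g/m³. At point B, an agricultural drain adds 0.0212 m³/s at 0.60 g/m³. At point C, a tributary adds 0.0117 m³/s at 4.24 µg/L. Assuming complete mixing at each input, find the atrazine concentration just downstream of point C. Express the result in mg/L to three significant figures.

0.84 µg/L = 0.00084 mg/L.
After input A: C = (1.09·0.00084 + 0.0553·0.071) / 1.145 = 0.004228 mg/L.
After input B: C = (1.145·0.004228 + 0.0212·0.6) / 1.167 = 0.01506 mg/L.
4.24 µg/L = 0.00424 mg/L.
After input C: C = (1.167·0.01506 + 0.0117·0.00424) / 1.178 = 0.01495 mg/L.

0.0149 mg/L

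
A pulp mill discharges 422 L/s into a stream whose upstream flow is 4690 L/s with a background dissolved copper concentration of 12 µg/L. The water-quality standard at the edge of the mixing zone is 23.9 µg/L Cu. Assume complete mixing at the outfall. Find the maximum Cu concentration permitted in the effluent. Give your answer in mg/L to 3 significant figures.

422 L/s = 0.422 m³/s.
4690 L/s = 4.69 m³/s.
12 µg/L = 0.012 mg/L.
23.9 µg/L = 0.0239 mg/L.
Mass balance: 0.0239·5.112 = 0.422·Cₑ + 4.69·0.012.
Cₑ = (0.1222 − 0.05628) / 0.422 = 0.1562 mg/L.

0.156 mg/L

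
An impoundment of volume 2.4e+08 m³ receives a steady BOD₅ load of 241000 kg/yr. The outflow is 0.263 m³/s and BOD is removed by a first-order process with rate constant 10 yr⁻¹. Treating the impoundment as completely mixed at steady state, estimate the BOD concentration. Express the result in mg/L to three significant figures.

Outflow Q = 0.263 m³/s × 3.156e+07 s/yr = 8.3e+06 m³/yr.
Steady-state CSTR mass balance: W = Q·C + k·V·C, so C = W/(Q + kV).
Q + kV = 8.3e+06 + 10·2.4e+08 = 2.408e+09 m³/yr.
C = 241000/2.408e+09 = 0.0001001 kg/m³ = 0.1001 mg/L.

0.100 mg/L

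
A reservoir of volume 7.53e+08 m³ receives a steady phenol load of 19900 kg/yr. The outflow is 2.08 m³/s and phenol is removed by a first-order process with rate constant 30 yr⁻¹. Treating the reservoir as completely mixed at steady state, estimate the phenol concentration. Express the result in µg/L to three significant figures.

Outflow Q = 2.08 m³/s × 3.156e+07 s/yr = 6.564e+07 m³/yr.
Steady-state CSTR mass balance: W = Q·C + k·V·C, so C = W/(Q + kV).
Q + kV = 6.564e+07 + 30·7.53e+08 = 2.266e+10 m³/yr.
C = 19900/2.266e+10 = 8.784e-07 kg/m³ = 0.0008784 mg/L = 0.8784 µg/L.

0.878 µg/L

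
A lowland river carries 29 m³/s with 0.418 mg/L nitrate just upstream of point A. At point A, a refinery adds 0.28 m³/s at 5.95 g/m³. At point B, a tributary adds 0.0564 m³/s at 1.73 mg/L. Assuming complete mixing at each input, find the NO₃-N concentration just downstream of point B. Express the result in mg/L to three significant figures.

After input A: C = (29·0.418 + 0.28·5.95) / 29.28 = 0.4709 mg/L.
After input B: C = (29.28·0.4709 + 0.0564·1.73) / 29.34 = 0.4733 mg/L.

0.473 mg/L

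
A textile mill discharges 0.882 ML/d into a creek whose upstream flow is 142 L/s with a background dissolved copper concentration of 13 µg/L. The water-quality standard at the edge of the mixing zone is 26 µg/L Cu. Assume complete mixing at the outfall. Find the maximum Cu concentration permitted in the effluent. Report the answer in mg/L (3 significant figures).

0.882 ML/d = 0.01021 m³/s.
142 L/s = 0.142 m³/s.
13 µg/L = 0.013 mg/L.
26 µg/L = 0.026 mg/L.
Mass balance: 0.026·0.1522 = 0.01021·Cₑ + 0.142·0.013.
Cₑ = (0.003957 − 0.001846) / 0.01021 = 0.2068 mg/L.

0.207 mg/L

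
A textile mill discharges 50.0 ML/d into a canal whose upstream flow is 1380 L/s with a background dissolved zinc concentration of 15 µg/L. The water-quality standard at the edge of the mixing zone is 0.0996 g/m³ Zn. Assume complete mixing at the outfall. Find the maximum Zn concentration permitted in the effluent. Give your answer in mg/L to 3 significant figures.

0.301 mg/L

50.0 ML/d = 0.5787 m³/s.
1380 L/s = 1.38 m³/s.
15 µg/L = 0.015 mg/L.
Mass balance: 0.0996·1.959 = 0.5787·Cₑ + 1.38·0.015.
Cₑ = (0.1951 − 0.0207) / 0.5787 = 0.3013 mg/L.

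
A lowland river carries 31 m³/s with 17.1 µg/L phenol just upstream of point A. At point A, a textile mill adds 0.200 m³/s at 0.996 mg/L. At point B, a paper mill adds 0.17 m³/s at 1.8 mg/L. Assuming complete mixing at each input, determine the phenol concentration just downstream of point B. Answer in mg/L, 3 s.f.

0.0330 mg/L

17.1 µg/L = 0.0171 mg/L.
After input A: C = (31·0.0171 + 0.2·0.996) / 31.2 = 0.02338 mg/L.
After input B: C = (31.2·0.02338 + 0.17·1.8) / 31.37 = 0.033 mg/L.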